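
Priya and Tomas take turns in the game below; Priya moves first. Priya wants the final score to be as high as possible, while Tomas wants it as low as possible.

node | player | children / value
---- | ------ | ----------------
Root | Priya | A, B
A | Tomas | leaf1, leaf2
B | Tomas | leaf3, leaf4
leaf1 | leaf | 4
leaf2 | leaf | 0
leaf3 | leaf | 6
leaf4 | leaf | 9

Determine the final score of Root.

6

A (Tomas): min(4, 0) = 0
B (Tomas): min(6, 9) = 6
Root (Priya): max(0, 6) = 6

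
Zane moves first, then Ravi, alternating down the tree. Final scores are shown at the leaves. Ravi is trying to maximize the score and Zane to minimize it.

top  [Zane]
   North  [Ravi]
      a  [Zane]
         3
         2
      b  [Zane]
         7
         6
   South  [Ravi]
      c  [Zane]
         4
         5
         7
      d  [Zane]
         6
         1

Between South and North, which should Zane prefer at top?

South

c (Zane): min(4, 5, 7) = 4
d (Zane): min(6, 1) = 1
South (Ravi): max(4, 1) = 4
a (Zane): min(3, 2) = 2
b (Zane): min(7, 6) = 6
North (Ravi): max(2, 6) = 6
Zane prefers the lower value; South=4, North=6. South is better since 4 < 6.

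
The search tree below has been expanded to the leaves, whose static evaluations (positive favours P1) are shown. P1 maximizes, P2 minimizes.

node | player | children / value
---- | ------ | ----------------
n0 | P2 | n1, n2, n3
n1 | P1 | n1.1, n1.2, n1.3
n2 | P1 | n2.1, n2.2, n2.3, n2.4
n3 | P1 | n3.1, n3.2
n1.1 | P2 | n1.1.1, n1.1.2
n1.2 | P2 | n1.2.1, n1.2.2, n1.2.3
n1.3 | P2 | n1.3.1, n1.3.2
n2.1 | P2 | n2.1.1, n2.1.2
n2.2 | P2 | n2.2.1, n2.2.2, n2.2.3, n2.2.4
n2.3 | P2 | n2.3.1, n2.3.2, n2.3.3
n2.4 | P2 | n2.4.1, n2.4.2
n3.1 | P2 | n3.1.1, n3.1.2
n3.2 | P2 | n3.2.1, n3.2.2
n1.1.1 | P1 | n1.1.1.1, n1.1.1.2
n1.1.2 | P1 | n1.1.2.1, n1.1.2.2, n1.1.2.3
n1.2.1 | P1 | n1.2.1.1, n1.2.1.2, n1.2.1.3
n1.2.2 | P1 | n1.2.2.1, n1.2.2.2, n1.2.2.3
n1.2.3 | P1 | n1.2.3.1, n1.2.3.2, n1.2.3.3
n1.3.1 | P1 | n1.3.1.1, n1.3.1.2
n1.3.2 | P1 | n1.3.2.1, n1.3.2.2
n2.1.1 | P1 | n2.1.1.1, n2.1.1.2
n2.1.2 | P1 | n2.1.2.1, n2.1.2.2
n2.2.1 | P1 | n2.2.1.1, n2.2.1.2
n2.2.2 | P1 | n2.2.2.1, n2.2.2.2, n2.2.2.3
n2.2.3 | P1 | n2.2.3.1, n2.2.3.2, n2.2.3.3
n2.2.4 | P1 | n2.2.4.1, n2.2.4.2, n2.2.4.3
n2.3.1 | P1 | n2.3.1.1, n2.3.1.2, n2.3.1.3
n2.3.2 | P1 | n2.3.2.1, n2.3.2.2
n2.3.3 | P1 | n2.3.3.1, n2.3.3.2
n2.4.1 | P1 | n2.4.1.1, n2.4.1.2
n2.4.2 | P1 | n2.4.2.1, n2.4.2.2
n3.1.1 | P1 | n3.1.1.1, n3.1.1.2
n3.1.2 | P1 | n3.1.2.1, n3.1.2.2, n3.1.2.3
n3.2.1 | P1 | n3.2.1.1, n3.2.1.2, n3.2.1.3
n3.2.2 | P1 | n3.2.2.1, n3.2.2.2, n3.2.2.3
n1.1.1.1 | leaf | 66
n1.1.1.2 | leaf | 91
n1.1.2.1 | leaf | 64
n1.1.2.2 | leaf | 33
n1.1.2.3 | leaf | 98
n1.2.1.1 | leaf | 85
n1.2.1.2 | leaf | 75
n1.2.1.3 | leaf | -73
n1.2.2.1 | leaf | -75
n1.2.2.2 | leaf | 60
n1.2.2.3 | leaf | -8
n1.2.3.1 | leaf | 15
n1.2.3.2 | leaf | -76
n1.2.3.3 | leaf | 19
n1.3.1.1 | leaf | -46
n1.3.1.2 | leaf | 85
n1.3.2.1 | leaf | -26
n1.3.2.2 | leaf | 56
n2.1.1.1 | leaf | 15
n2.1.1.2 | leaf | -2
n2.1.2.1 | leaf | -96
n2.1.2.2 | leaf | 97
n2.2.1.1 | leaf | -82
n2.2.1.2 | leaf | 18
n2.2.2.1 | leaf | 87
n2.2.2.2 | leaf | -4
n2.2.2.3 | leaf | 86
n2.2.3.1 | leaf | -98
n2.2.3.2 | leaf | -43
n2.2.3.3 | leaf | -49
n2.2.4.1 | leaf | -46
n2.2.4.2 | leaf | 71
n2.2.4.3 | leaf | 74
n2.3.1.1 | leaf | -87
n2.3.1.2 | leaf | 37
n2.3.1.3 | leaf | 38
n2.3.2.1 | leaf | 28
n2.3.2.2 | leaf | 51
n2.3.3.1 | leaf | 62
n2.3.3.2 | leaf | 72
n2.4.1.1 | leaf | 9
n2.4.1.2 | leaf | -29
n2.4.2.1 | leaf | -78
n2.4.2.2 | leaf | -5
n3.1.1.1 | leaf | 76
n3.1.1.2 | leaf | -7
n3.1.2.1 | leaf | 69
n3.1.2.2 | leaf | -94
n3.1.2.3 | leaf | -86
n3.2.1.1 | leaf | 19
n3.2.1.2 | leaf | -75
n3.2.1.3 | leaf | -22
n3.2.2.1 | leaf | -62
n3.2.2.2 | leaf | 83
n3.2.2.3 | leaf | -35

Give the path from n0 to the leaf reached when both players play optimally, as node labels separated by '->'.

n1.1.1 (P1): max(66, 91) = 91
n1.1.2 (P1): max(64, 33, 98) = 98
n1.1 (P2): min(91, 98) = 91
n1.2.1 (P1): max(85, 75, -73) = 85
n1.2.2 (P1): max(-75, 60, -8) = 60
n1.2.3 (P1): max(15, -76, 19) = 19
n1.2 (P2): min(85, 60, 19) = 19
n1.3.1 (P1): max(-46, 85) = 85
n1.3.2 (P1): max(-26, 56) = 56
n1.3 (P2): min(85, 56) = 56
n1 (P1): max(91, 19, 56) = 91
n2.1.1 (P1): max(15, -2) = 15
n2.1.2 (P1): max(-96, 97) = 97
n2.1 (P2): min(15, 97) = 15
n2.2.1 (P1): max(-82, 18) = 18
n2.2.2 (P1): max(87, -4, 86) = 87
n2.2.3 (P1): max(-98, -43, -49) = -43
n2.2.4 (P1): max(-46, 71, 74) = 74
n2.2 (P2): min(18, 87, -43, 74) = -43
n2.3.1 (P1): max(-87, 37, 38) = 38
n2.3.2 (P1): max(28, 51) = 51
n2.3.3 (P1): max(62, 72) = 72
n2.3 (P2): min(38, 51, 72) = 38
n2.4.1 (P1): max(9, -29) = 9
n2.4.2 (P1): max(-78, -5) = -5
n2.4 (P2): min(9, -5) = -5
n2 (P1): max(15, -43, 38, -5) = 38
n3.1.1 (P1): max(76, -7) = 76
n3.1.2 (P1): max(69, -94, -86) = 69
n3.1 (P2): min(76, 69) = 69
n3.2.1 (P1): max(19, -75, -22) = 19
n3.2.2 (P1): max(-62, 83, -35) = 83
n3.2 (P2): min(19, 83) = 19
n3 (P1): max(69, 19) = 69
n0 (P2): min(91, 38, 69) = 38
At n0, P2 picks n2 (lowest: 38).
At n2, P1 picks n2.3 (highest: 38).
At n2.3, P2 picks n2.3.1 (lowest: 38).
At n2.3.1, P1 picks n2.3.1.3 (highest: 38).
Terminal value 38.

n0 -> n2 -> n2.3 -> n2.3.1 -> n2.3.1.3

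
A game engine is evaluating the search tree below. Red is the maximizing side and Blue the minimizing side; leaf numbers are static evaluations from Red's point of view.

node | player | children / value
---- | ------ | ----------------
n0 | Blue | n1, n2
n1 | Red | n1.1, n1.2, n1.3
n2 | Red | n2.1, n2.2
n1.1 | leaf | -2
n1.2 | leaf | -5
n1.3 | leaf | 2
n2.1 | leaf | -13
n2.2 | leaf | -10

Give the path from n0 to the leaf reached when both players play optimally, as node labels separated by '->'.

n1 (Red): max(-2, -5, 2) = 2
n2 (Red): max(-13, -10) = -10
n0 (Blue): min(2, -10) = -10
At n0, Blue picks n2 (lowest: -10).
At n2, Red picks n2.2 (highest: -10).
Terminal value -10.

n0 -> n2 -> n2.2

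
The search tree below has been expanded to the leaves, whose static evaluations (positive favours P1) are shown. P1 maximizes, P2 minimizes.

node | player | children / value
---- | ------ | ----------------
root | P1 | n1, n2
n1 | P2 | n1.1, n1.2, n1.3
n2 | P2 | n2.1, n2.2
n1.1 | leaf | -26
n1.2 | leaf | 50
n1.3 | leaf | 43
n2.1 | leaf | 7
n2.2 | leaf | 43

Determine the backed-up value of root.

7

n1 (P2): min(-26, 50, 43) = -26
n2 (P2): min(7, 43) = 7
root (P1): max(-26, 7) = 7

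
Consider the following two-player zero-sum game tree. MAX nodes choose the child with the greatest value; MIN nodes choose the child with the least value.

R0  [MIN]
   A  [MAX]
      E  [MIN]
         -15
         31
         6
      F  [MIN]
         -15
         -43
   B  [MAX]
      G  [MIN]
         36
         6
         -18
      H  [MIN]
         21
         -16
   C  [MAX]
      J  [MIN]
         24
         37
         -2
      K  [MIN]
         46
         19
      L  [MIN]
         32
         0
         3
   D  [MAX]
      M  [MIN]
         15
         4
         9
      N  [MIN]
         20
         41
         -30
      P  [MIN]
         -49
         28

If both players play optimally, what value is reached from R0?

E (MIN): min(-15, 31, 6) = -15
F (MIN): min(-15, -43) = -43
A (MAX): max(-15, -43) = -15
G (MIN): min(36, 6, -18) = -18
H (MIN): min(21, -16) = -16
B (MAX): max(-18, -16) = -16
J (MIN): min(24, 37, -2) = -2
K (MIN): min(46, 19) = 19
L (MIN): min(32, 0, 3) = 0
C (MAX): max(-2, 19, 0) = 19
M (MIN): min(15, 4, 9) = 4
N (MIN): min(20, 41, -30) = -30
P (MIN): min(-49, 28) = -49
D (MAX): max(4, -30, -49) = 4
R0 (MIN): min(-15, -16, 19, 4) = -16

-16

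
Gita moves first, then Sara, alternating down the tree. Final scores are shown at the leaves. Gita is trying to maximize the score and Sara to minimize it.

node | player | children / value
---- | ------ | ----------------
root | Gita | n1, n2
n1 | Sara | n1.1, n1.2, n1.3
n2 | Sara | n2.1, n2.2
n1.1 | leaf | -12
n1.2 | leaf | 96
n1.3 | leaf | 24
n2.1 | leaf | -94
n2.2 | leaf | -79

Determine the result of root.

n1 (Sara): min(-12, 96, 24) = -12
n2 (Sara): min(-94, -79) = -94
root (Gita): max(-12, -94) = -12

-12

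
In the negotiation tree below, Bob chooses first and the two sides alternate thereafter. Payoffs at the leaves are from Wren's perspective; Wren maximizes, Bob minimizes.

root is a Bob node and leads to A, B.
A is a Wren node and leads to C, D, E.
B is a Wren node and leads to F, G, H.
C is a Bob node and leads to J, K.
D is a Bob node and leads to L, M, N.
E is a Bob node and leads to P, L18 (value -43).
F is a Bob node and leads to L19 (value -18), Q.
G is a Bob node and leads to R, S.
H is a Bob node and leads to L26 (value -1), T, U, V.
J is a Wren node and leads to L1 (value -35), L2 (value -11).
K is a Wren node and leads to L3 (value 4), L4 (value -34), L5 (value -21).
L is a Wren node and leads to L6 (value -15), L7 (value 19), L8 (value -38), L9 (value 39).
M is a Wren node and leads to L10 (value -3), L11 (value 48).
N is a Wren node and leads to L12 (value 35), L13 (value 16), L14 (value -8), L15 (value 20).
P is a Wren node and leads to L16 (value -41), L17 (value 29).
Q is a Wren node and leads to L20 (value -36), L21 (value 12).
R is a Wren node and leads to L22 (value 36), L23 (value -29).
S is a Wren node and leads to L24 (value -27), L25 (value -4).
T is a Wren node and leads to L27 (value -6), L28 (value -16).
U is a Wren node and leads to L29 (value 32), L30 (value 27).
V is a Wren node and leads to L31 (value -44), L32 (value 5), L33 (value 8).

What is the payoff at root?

-4

J (Wren): max(-35, -11) = -11
K (Wren): max(4, -34, -21) = 4
C (Bob): min(-11, 4) = -11
L (Wren): max(-15, 19, -38, 39) = 39
M (Wren): max(-3, 48) = 48
N (Wren): max(35, 16, -8, 20) = 35
D (Bob): min(39, 48, 35) = 35
P (Wren): max(-41, 29) = 29
E (Bob): min(29, -43) = -43
A (Wren): max(-11, 35, -43) = 35
Q (Wren): max(-36, 12) = 12
F (Bob): min(-18, 12) = -18
R (Wren): max(36, -29) = 36
S (Wren): max(-27, -4) = -4
G (Bob): min(36, -4) = -4
T (Wren): max(-6, -16) = -6
U (Wren): max(32, 27) = 32
V (Wren): max(-44, 5, 8) = 8
H (Bob): min(-1, -6, 32, 8) = -6
B (Wren): max(-18, -4, -6) = -4
root (Bob): min(35, -4) = -4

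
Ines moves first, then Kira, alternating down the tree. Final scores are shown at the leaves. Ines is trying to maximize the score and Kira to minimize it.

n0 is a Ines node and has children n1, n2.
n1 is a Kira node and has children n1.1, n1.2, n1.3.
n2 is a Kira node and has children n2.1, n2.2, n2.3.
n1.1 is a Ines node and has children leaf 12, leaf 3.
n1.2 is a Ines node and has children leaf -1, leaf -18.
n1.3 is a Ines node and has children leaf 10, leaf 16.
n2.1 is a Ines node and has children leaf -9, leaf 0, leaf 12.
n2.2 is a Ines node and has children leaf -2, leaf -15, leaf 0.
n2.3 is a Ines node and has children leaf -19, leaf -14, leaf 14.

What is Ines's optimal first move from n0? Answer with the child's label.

n2

n1.1 (Ines): max(12, 3) = 12
n1.2 (Ines): max(-1, -18) = -1
n1.3 (Ines): max(10, 16) = 16
n1 (Kira): min(12, -1, 16) = -1
n2.1 (Ines): max(-9, 0, 12) = 12
n2.2 (Ines): max(-2, -15, 0) = 0
n2.3 (Ines): max(-19, -14, 14) = 14
n2 (Kira): min(12, 0, 14) = 0
n0 (Ines): max(-1, 0) = 0
Ines at n0 wants the highest of {n1=-1, n2=0}, so chooses n2.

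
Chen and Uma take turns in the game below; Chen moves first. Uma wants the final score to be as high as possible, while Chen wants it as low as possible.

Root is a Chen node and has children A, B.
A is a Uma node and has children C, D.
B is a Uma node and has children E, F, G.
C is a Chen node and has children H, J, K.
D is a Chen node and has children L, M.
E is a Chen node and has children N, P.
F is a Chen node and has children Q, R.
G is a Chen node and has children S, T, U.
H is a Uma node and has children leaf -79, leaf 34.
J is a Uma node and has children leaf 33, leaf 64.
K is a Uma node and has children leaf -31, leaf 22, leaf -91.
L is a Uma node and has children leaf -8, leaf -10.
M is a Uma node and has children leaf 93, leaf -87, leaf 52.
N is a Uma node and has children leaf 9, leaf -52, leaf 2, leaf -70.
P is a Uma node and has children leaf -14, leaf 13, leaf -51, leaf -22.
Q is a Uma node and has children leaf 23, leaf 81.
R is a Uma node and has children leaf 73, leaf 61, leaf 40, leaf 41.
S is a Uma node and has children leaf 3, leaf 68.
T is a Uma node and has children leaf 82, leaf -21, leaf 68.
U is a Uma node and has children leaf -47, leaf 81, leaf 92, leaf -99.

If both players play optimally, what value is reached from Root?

22

H (Uma): max(-79, 34) = 34
J (Uma): max(33, 64) = 64
K (Uma): max(-31, 22, -91) = 22
C (Chen): min(34, 64, 22) = 22
L (Uma): max(-8, -10) = -8
M (Uma): max(93, -87, 52) = 93
D (Chen): min(-8, 93) = -8
A (Uma): max(22, -8) = 22
N (Uma): max(9, -52, 2, -70) = 9
P (Uma): max(-14, 13, -51, -22) = 13
E (Chen): min(9, 13) = 9
Q (Uma): max(23, 81) = 81
R (Uma): max(73, 61, 40, 41) = 73
F (Chen): min(81, 73) = 73
S (Uma): max(3, 68) = 68
T (Uma): max(82, -21, 68) = 82
U (Uma): max(-47, 81, 92, -99) = 92
G (Chen): min(68, 82, 92) = 68
B (Uma): max(9, 73, 68) = 73
Root (Chen): min(22, 73) = 22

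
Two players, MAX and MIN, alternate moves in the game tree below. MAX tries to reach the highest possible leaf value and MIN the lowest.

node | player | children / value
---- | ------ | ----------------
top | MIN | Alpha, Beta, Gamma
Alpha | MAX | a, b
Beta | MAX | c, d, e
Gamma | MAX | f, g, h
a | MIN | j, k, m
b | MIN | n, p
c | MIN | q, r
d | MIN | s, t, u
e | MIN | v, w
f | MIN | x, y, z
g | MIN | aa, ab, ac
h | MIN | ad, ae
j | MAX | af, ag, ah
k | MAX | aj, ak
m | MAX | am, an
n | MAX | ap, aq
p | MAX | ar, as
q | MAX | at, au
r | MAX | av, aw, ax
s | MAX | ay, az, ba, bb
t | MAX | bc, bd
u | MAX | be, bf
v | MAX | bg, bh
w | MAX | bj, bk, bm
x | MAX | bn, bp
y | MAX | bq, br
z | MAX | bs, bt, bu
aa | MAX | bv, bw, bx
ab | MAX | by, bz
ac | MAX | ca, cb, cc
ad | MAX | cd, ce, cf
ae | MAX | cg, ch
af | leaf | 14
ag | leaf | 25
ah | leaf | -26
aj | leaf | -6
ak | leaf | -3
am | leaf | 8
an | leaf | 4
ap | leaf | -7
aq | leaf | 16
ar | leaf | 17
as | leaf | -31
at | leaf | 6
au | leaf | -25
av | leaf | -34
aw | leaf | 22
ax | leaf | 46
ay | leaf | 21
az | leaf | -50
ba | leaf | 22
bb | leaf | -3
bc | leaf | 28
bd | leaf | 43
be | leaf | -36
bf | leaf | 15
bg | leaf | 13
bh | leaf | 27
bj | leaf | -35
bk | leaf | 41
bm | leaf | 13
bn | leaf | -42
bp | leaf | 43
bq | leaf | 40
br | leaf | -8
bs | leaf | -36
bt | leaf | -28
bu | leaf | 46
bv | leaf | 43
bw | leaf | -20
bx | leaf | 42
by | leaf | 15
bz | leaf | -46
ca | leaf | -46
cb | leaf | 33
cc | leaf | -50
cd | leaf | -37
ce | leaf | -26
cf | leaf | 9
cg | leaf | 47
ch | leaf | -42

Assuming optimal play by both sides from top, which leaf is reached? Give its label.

j (MAX): max(14, 25, -26) = 25
k (MAX): max(-6, -3) = -3
m (MAX): max(8, 4) = 8
a (MIN): min(25, -3, 8) = -3
n (MAX): max(-7, 16) = 16
p (MAX): max(17, -31) = 17
b (MIN): min(16, 17) = 16
Alpha (MAX): max(-3, 16) = 16
q (MAX): max(6, -25) = 6
r (MAX): max(-34, 22, 46) = 46
c (MIN): min(6, 46) = 6
s (MAX): max(21, -50, 22, -3) = 22
t (MAX): max(28, 43) = 43
u (MAX): max(-36, 15) = 15
d (MIN): min(22, 43, 15) = 15
v (MAX): max(13, 27) = 27
w (MAX): max(-35, 41, 13) = 41
e (MIN): min(27, 41) = 27
Beta (MAX): max(6, 15, 27) = 27
x (MAX): max(-42, 43) = 43
y (MAX): max(40, -8) = 40
z (MAX): max(-36, -28, 46) = 46
f (MIN): min(43, 40, 46) = 40
aa (MAX): max(43, -20, 42) = 43
ab (MAX): max(15, -46) = 15
ac (MAX): max(-46, 33, -50) = 33
g (MIN): min(43, 15, 33) = 15
ad (MAX): max(-37, -26, 9) = 9
ae (MAX): max(47, -42) = 47
h (MIN): min(9, 47) = 9
Gamma (MAX): max(40, 15, 9) = 40
top (MIN): min(16, 27, 40) = 16
At top, MIN picks Alpha (lowest: 16).
At Alpha, MAX picks b (highest: 16).
At b, MIN picks n (lowest: 16).
At n, MAX picks aq (highest: 16).
Terminal value 16.

aq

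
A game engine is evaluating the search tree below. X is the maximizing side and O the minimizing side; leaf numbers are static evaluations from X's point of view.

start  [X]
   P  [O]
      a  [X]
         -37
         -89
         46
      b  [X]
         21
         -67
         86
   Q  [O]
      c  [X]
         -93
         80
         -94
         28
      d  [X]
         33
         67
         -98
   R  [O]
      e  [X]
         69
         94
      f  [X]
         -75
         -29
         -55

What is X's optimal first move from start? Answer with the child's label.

Q

a (X): max(-37, -89, 46) = 46
b (X): max(21, -67, 86) = 86
P (O): min(46, 86) = 46
c (X): max(-93, 80, -94, 28) = 80
d (X): max(33, 67, -98) = 67
Q (O): min(80, 67) = 67
e (X): max(69, 94) = 94
f (X): max(-75, -29, -55) = -29
R (O): min(94, -29) = -29
start (X): max(46, 67, -29) = 67
X at start wants the highest of {P=46, Q=67, R=-29}, so chooses Q.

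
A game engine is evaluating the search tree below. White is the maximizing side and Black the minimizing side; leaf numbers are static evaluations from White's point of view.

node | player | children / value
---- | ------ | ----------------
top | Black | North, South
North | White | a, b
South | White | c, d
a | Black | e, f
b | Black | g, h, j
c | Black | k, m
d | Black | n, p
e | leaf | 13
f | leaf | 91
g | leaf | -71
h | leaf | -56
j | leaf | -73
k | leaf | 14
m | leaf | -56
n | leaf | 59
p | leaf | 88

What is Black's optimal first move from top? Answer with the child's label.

North

a (Black): min(13, 91) = 13
b (Black): min(-71, -56, -73) = -73
North (White): max(13, -73) = 13
c (Black): min(14, -56) = -56
d (Black): min(59, 88) = 59
South (White): max(-56, 59) = 59
top (Black): min(13, 59) = 13
Black at top wants the lowest of {North=13, South=59}, so chooses North.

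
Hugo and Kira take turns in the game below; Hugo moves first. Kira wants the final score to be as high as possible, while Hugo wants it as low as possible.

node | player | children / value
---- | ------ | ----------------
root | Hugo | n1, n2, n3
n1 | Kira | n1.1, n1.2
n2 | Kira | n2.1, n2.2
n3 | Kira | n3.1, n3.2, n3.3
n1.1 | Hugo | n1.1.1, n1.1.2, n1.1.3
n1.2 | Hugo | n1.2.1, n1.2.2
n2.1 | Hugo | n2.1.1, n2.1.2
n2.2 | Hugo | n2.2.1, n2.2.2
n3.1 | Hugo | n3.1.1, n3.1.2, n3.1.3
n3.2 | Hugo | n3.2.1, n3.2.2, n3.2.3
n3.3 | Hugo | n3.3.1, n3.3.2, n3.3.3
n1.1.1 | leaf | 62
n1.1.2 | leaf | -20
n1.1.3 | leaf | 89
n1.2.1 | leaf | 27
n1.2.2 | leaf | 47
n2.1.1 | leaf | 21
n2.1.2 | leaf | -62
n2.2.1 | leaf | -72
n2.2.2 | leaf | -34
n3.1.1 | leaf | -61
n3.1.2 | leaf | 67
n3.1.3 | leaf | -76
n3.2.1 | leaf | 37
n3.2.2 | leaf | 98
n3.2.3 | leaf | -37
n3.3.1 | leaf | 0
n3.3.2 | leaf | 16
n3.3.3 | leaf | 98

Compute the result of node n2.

-62

n2.1 (Hugo): min(21, -62) = -62
n2.2 (Hugo): min(-72, -34) = -72
n2 (Kira): max(-62, -72) = -62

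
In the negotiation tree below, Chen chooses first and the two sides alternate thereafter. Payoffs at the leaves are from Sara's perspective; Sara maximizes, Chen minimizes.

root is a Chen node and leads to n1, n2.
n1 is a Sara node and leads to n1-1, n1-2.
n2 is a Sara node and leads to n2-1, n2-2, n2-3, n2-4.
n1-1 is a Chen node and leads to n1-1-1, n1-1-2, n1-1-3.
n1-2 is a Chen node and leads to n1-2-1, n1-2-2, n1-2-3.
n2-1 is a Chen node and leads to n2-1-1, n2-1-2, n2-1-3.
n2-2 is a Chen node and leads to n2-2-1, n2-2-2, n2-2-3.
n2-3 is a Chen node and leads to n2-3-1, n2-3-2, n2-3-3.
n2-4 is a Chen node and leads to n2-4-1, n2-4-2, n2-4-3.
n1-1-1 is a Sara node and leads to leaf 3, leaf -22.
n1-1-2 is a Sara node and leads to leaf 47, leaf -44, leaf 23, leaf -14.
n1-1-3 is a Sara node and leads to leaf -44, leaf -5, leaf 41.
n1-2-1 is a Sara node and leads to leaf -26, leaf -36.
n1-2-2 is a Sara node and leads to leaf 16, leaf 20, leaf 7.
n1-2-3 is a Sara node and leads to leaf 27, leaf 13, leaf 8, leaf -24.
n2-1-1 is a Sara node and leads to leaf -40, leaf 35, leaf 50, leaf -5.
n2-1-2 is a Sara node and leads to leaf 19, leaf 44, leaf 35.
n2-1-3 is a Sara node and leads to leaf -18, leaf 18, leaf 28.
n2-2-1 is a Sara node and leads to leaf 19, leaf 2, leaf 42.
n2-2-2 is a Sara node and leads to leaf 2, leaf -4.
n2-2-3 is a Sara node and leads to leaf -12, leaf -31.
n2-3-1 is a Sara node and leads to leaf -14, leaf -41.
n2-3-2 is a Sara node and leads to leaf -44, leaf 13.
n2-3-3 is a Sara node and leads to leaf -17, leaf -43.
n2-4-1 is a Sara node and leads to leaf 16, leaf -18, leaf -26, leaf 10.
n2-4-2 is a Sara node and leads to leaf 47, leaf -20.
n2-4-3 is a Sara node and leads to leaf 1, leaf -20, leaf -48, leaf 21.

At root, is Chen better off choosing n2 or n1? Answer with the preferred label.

n2-1-1 (Sara): max(-40, 35, 50, -5) = 50
n2-1-2 (Sara): max(19, 44, 35) = 44
n2-1-3 (Sara): max(-18, 18, 28) = 28
n2-1 (Chen): min(50, 44, 28) = 28
n2-2-1 (Sara): max(19, 2, 42) = 42
n2-2-2 (Sara): max(2, -4) = 2
n2-2-3 (Sara): max(-12, -31) = -12
n2-2 (Chen): min(42, 2, -12) = -12
n2-3-1 (Sara): max(-14, -41) = -14
n2-3-2 (Sara): max(-44, 13) = 13
n2-3-3 (Sara): max(-17, -43) = -17
n2-3 (Chen): min(-14, 13, -17) = -17
n2-4-1 (Sara): max(16, -18, -26, 10) = 16
n2-4-2 (Sara): max(47, -20) = 47
n2-4-3 (Sara): max(1, -20, -48, 21) = 21
n2-4 (Chen): min(16, 47, 21) = 16
n2 (Sara): max(28, -12, -17, 16) = 28
n1-1-1 (Sara): max(3, -22) = 3
n1-1-2 (Sara): max(47, -44, 23, -14) = 47
n1-1-3 (Sara): max(-44, -5, 41) = 41
n1-1 (Chen): min(3, 47, 41) = 3
n1-2-1 (Sara): max(-26, -36) = -26
n1-2-2 (Sara): max(16, 20, 7) = 20
n1-2-3 (Sara): max(27, 13, 8, -24) = 27
n1-2 (Chen): min(-26, 20, 27) = -26
n1 (Sara): max(3, -26) = 3
Chen prefers the lower value; n2=28, n1=3. n1 is better since 3 < 28.

n1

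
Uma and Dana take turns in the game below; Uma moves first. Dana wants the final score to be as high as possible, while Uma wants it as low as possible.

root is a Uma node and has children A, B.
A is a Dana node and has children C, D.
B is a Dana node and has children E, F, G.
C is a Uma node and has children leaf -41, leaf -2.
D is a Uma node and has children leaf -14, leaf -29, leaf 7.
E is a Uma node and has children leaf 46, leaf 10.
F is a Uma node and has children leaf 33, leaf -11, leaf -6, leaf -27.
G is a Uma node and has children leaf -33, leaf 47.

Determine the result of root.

C (Uma): min(-41, -2) = -41
D (Uma): min(-14, -29, 7) = -29
A (Dana): max(-41, -29) = -29
E (Uma): min(46, 10) = 10
F (Uma): min(33, -11, -6, -27) = -27
G (Uma): min(-33, 47) = -33
B (Dana): max(10, -27, -33) = 10
root (Uma): min(-29, 10) = -29

-29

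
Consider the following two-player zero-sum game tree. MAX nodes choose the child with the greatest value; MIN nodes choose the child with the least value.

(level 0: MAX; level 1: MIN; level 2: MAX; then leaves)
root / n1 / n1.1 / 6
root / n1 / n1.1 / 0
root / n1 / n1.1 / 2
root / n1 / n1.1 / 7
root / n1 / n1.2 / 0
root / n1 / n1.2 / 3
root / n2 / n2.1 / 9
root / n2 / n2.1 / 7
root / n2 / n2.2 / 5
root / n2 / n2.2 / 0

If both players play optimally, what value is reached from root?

5

n1.1 (MAX): max(6, 0, 2, 7) = 7
n1.2 (MAX): max(0, 3) = 3
n1 (MIN): min(7, 3) = 3
n2.1 (MAX): max(9, 7) = 9
n2.2 (MAX): max(5, 0) = 5
n2 (MIN): min(9, 5) = 5
root (MAX): max(3, 5) = 5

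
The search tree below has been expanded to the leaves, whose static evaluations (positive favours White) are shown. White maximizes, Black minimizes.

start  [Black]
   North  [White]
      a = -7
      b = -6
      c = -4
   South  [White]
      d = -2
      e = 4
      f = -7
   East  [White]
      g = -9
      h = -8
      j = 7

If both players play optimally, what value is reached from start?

North (White): max(-7, -6, -4) = -4
South (White): max(-2, 4, -7) = 4
East (White): max(-9, -8, 7) = 7
start (Black): min(-4, 4, 7) = -4

-4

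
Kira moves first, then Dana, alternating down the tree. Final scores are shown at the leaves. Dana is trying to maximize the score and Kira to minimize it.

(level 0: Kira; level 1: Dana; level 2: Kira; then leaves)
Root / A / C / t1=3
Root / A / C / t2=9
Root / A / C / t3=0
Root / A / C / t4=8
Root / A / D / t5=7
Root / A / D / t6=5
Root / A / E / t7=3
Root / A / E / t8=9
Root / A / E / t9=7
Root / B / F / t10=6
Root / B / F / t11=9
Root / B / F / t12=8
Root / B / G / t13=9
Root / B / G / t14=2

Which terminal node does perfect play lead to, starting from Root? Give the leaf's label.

t6

C (Kira): min(3, 9, 0, 8) = 0
D (Kira): min(7, 5) = 5
E (Kira): min(3, 9, 7) = 3
A (Dana): max(0, 5, 3) = 5
F (Kira): min(6, 9, 8) = 6
G (Kira): min(9, 2) = 2
B (Dana): max(6, 2) = 6
Root (Kira): min(5, 6) = 5
At Root, Kira picks A (lowest: 5).
At A, Dana picks D (highest: 5).
At D, Kira picks t6 (lowest: 5).
Terminal value 5.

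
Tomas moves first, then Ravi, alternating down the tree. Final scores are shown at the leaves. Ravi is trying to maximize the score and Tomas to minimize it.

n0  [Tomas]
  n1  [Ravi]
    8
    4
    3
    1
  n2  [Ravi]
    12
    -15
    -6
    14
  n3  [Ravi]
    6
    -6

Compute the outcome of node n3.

n3 (Ravi): max(6, -6) = 6

6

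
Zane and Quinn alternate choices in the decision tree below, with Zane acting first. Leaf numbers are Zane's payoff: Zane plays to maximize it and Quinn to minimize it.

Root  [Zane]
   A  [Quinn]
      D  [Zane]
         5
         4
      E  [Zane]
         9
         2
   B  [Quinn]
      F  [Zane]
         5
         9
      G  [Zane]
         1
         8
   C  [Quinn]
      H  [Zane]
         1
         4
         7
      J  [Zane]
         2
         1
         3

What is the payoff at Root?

8

D (Zane): max(5, 4) = 5
E (Zane): max(9, 2) = 9
A (Quinn): min(5, 9) = 5
F (Zane): max(5, 9) = 9
G (Zane): max(1, 8) = 8
B (Quinn): min(9, 8) = 8
H (Zane): max(1, 4, 7) = 7
J (Zane): max(2, 1, 3) = 3
C (Quinn): min(7, 3) = 3
Root (Zane): max(5, 8, 3) = 8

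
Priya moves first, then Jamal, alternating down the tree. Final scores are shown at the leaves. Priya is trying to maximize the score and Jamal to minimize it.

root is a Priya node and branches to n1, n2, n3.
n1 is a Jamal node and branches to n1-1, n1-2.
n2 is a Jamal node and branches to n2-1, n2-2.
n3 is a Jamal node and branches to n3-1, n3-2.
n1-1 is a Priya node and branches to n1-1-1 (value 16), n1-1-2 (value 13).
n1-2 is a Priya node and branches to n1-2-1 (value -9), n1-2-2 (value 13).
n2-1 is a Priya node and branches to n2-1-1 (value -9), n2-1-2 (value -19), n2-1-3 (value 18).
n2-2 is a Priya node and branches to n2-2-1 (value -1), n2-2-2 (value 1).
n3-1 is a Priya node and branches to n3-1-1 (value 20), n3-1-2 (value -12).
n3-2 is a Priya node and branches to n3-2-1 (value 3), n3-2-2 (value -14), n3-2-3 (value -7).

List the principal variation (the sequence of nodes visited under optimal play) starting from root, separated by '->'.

root -> n1 -> n1-2 -> n1-2-2

n1-1 (Priya): max(16, 13) = 16
n1-2 (Priya): max(-9, 13) = 13
n1 (Jamal): min(16, 13) = 13
n2-1 (Priya): max(-9, -19, 18) = 18
n2-2 (Priya): max(-1, 1) = 1
n2 (Jamal): min(18, 1) = 1
n3-1 (Priya): max(20, -12) = 20
n3-2 (Priya): max(3, -14, -7) = 3
n3 (Jamal): min(20, 3) = 3
root (Priya): max(13, 1, 3) = 13
At root, Priya picks n1 (highest: 13).
At n1, Jamal picks n1-2 (lowest: 13).
At n1-2, Priya picks n1-2-2 (highest: 13).
Terminal value 13.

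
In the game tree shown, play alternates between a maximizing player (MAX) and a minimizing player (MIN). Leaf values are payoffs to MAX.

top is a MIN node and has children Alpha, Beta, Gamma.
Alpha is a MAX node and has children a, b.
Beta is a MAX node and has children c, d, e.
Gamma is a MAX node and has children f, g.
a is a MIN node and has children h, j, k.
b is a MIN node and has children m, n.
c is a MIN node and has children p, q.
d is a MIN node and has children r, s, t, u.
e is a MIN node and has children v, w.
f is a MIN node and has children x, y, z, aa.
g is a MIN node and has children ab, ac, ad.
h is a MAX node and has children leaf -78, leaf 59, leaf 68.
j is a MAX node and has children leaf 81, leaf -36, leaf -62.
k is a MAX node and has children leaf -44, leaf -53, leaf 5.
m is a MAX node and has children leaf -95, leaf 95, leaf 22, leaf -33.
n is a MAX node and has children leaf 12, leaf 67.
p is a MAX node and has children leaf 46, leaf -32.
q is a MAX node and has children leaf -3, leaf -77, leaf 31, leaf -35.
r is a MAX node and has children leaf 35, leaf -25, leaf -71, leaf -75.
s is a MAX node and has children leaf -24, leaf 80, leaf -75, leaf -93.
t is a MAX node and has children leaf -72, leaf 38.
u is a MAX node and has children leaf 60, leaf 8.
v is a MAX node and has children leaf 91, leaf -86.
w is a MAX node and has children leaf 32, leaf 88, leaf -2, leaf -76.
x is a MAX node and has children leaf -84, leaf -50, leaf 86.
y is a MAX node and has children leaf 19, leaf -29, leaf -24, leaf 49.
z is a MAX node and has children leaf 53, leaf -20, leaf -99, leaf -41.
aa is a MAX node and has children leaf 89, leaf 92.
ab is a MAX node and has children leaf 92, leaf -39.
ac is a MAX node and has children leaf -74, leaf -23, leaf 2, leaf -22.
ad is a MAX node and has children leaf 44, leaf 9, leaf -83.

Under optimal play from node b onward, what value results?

67

m (MAX): max(-95, 95, 22, -33) = 95
n (MAX): max(12, 67) = 67
b (MIN): min(95, 67) = 67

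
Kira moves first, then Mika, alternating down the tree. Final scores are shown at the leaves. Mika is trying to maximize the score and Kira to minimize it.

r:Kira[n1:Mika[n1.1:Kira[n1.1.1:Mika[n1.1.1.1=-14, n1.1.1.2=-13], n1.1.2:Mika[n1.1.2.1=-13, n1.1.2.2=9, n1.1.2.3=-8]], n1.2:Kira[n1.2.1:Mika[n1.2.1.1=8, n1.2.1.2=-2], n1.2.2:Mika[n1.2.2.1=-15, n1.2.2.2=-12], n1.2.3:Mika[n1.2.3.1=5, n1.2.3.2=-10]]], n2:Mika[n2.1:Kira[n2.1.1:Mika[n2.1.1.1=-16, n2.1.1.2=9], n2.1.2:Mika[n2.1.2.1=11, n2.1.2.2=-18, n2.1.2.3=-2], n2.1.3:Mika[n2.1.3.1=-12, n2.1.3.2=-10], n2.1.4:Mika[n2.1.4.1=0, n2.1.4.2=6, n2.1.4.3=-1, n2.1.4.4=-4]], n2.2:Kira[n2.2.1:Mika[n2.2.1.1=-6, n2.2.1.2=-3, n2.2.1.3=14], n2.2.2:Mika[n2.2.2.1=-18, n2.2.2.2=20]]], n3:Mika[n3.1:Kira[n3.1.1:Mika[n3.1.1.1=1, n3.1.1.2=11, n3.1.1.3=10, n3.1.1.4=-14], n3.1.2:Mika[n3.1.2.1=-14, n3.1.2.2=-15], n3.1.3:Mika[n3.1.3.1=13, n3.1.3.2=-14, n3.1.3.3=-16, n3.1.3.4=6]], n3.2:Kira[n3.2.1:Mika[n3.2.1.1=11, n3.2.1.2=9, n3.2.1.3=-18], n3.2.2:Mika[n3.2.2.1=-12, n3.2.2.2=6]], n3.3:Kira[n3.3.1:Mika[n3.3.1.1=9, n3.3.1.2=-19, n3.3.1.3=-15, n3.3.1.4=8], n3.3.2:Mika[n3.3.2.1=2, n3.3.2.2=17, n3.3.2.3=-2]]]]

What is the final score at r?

-12

n1.1.1 (Mika): max(-14, -13) = -13
n1.1.2 (Mika): max(-13, 9, -8) = 9
n1.1 (Kira): min(-13, 9) = -13
n1.2.1 (Mika): max(8, -2) = 8
n1.2.2 (Mika): max(-15, -12) = -12
n1.2.3 (Mika): max(5, -10) = 5
n1.2 (Kira): min(8, -12, 5) = -12
n1 (Mika): max(-13, -12) = -12
n2.1.1 (Mika): max(-16, 9) = 9
n2.1.2 (Mika): max(11, -18, -2) = 11
n2.1.3 (Mika): max(-12, -10) = -10
n2.1.4 (Mika): max(0, 6, -1, -4) = 6
n2.1 (Kira): min(9, 11, -10, 6) = -10
n2.2.1 (Mika): max(-6, -3, 14) = 14
n2.2.2 (Mika): max(-18, 20) = 20
n2.2 (Kira): min(14, 20) = 14
n2 (Mika): max(-10, 14) = 14
n3.1.1 (Mika): max(1, 11, 10, -14) = 11
n3.1.2 (Mika): max(-14, -15) = -14
n3.1.3 (Mika): max(13, -14, -16, 6) = 13
n3.1 (Kira): min(11, -14, 13) = -14
n3.2.1 (Mika): max(11, 9, -18) = 11
n3.2.2 (Mika): max(-12, 6) = 6
n3.2 (Kira): min(11, 6) = 6
n3.3.1 (Mika): max(9, -19, -15, 8) = 9
n3.3.2 (Mika): max(2, 17, -2) = 17
n3.3 (Kira): min(9, 17) = 9
n3 (Mika): max(-14, 6, 9) = 9
r (Kira): min(-12, 14, 9) = -12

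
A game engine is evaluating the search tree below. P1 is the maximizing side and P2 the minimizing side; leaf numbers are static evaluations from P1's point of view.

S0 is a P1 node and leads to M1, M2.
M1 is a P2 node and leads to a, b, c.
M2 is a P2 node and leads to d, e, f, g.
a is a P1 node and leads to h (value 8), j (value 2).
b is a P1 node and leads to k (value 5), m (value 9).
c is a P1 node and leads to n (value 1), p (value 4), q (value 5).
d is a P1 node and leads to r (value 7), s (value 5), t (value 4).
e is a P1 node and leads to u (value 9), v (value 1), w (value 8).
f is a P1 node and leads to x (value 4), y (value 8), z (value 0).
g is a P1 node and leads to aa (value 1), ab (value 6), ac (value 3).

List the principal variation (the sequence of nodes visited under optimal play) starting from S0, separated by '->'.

S0 -> M2 -> g -> ab

a (P1): max(8, 2) = 8
b (P1): max(5, 9) = 9
c (P1): max(1, 4, 5) = 5
M1 (P2): min(8, 9, 5) = 5
d (P1): max(7, 5, 4) = 7
e (P1): max(9, 1, 8) = 9
f (P1): max(4, 8, 0) = 8
g (P1): max(1, 6, 3) = 6
M2 (P2): min(7, 9, 8, 6) = 6
S0 (P1): max(5, 6) = 6
At S0, P1 picks M2 (highest: 6).
At M2, P2 picks g (lowest: 6).
At g, P1 picks ab (highest: 6).
Terminal value 6.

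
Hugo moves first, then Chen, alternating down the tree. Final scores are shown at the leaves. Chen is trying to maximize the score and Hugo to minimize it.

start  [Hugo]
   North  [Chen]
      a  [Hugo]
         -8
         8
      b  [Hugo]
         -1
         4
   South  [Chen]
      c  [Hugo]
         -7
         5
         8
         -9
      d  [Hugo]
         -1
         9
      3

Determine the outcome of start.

a (Hugo): min(-8, 8) = -8
b (Hugo): min(-1, 4) = -1
North (Chen): max(-8, -1) = -1
c (Hugo): min(-7, 5, 8, -9) = -9
d (Hugo): min(-1, 9) = -1
South (Chen): max(-9, -1, 3) = 3
start (Hugo): min(-1, 3) = -1

-1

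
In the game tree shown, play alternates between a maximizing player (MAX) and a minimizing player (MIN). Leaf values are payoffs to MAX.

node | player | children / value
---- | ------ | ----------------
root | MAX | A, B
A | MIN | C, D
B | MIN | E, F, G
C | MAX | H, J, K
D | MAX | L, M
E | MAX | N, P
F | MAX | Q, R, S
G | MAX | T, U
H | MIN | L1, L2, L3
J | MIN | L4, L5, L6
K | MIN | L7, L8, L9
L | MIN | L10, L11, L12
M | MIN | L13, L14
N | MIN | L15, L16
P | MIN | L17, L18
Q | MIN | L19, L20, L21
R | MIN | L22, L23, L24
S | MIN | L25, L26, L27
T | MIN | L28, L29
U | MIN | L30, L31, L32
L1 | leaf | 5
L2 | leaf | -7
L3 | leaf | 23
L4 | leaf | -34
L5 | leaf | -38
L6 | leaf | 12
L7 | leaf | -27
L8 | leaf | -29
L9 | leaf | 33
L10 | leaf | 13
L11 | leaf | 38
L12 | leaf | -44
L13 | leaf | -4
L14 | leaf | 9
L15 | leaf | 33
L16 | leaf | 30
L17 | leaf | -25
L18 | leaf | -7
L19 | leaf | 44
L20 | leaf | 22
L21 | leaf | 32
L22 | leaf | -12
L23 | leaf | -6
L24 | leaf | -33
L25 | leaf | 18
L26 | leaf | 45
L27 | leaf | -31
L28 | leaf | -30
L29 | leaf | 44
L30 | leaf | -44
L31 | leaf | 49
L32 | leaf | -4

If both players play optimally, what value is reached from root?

H (MIN): min(5, -7, 23) = -7
J (MIN): min(-34, -38, 12) = -38
K (MIN): min(-27, -29, 33) = -29
C (MAX): max(-7, -38, -29) = -7
L (MIN): min(13, 38, -44) = -44
M (MIN): min(-4, 9) = -4
D (MAX): max(-44, -4) = -4
A (MIN): min(-7, -4) = -7
N (MIN): min(33, 30) = 30
P (MIN): min(-25, -7) = -25
E (MAX): max(30, -25) = 30
Q (MIN): min(44, 22, 32) = 22
R (MIN): min(-12, -6, -33) = -33
S (MIN): min(18, 45, -31) = -31
F (MAX): max(22, -33, -31) = 22
T (MIN): min(-30, 44) = -30
U (MIN): min(-44, 49, -4) = -44
G (MAX): max(-30, -44) = -30
B (MIN): min(30, 22, -30) = -30
root (MAX): max(-7, -30) = -7

-7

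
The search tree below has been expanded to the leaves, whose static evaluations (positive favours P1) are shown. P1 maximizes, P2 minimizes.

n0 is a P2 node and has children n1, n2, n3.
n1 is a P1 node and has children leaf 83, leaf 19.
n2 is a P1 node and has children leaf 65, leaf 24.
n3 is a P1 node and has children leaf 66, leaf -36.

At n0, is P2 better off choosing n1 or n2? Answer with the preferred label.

n1 (P1): max(83, 19) = 83
n2 (P1): max(65, 24) = 65
P2 prefers the lower value; n1=83, n2=65. n2 is better since 65 < 83.

n2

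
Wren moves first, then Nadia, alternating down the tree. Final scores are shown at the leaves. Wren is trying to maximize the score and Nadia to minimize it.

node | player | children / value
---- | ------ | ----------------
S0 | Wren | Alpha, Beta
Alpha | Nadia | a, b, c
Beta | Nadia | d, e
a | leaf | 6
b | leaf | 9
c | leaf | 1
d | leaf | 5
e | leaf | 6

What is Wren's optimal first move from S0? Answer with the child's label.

Beta

Alpha (Nadia): min(6, 9, 1) = 1
Beta (Nadia): min(5, 6) = 5
S0 (Wren): max(1, 5) = 5
Wren at S0 wants the highest of {Alpha=1, Beta=5}, so chooses Beta.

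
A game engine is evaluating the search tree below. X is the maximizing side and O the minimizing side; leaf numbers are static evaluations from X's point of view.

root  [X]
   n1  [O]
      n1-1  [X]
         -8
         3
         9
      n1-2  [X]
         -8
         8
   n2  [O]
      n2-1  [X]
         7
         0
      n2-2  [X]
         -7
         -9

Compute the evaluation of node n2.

n2-1 (X): max(7, 0) = 7
n2-2 (X): max(-7, -9) = -7
n2 (O): min(7, -7) = -7

-7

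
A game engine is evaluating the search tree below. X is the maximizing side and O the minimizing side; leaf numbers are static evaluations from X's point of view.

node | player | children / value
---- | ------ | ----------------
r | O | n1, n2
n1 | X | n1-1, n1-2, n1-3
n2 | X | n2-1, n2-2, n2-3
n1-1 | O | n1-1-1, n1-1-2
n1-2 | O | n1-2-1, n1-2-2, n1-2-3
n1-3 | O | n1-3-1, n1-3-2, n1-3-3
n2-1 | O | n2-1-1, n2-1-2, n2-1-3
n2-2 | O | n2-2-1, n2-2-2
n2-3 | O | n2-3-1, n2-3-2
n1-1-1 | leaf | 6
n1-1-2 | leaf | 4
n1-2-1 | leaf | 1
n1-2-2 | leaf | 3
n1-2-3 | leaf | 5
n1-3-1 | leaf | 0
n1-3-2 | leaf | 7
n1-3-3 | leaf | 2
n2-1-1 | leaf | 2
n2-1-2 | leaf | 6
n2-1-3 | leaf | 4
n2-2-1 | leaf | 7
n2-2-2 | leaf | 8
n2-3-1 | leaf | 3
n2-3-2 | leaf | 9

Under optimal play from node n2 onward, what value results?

n2-1 (O): min(2, 6, 4) = 2
n2-2 (O): min(7, 8) = 7
n2-3 (O): min(3, 9) = 3
n2 (X): max(2, 7, 3) = 7

7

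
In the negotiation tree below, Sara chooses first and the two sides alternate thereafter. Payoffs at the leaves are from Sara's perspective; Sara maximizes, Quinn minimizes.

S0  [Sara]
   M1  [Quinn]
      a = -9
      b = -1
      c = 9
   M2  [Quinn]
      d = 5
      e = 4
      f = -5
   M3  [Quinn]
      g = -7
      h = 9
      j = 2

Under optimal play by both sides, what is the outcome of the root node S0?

-5

M1 (Quinn): min(-9, -1, 9) = -9
M2 (Quinn): min(5, 4, -5) = -5
M3 (Quinn): min(-7, 9, 2) = -7
S0 (Sara): max(-9, -5, -7) = -5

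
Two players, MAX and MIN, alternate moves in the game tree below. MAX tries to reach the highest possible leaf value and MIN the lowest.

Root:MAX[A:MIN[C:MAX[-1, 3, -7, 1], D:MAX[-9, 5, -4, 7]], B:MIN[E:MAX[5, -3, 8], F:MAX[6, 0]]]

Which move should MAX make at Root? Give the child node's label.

B

C (MAX): max(-1, 3, -7, 1) = 3
D (MAX): max(-9, 5, -4, 7) = 7
A (MIN): min(3, 7) = 3
E (MAX): max(5, -3, 8) = 8
F (MAX): max(6, 0) = 6
B (MIN): min(8, 6) = 6
Root (MAX): max(3, 6) = 6
MAX at Root wants the highest of {A=3, B=6}, so chooses B.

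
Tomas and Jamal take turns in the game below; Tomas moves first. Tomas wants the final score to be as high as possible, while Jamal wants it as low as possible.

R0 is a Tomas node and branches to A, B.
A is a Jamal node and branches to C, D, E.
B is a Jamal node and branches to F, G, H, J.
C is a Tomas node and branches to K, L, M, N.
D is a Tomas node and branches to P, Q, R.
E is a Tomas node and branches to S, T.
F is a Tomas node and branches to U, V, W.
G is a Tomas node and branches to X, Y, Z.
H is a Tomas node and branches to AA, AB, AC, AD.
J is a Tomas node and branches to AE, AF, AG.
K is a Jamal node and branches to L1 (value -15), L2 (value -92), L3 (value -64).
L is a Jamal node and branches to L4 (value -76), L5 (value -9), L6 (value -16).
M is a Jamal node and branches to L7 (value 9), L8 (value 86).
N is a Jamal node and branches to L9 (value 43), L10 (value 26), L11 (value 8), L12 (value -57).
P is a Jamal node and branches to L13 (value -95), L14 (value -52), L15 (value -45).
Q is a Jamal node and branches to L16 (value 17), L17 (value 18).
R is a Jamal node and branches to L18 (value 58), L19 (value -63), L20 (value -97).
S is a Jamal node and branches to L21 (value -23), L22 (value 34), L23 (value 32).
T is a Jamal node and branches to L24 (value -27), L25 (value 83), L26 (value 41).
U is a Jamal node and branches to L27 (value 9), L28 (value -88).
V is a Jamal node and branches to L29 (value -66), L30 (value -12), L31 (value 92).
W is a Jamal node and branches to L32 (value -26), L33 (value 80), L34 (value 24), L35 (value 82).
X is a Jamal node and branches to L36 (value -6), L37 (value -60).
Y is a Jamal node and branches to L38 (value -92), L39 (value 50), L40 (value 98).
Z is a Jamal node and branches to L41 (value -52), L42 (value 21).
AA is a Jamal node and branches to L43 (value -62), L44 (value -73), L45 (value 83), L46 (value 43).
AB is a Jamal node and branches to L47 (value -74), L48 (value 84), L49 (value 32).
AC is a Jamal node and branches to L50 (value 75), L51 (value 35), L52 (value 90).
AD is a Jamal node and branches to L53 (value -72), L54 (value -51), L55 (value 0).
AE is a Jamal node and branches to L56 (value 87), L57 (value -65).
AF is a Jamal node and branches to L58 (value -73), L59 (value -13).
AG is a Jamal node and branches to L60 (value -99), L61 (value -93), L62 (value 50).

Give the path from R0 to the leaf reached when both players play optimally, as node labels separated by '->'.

K (Jamal): min(-15, -92, -64) = -92
L (Jamal): min(-76, -9, -16) = -76
M (Jamal): min(9, 86) = 9
N (Jamal): min(43, 26, 8, -57) = -57
C (Tomas): max(-92, -76, 9, -57) = 9
P (Jamal): min(-95, -52, -45) = -95
Q (Jamal): min(17, 18) = 17
R (Jamal): min(58, -63, -97) = -97
D (Tomas): max(-95, 17, -97) = 17
S (Jamal): min(-23, 34, 32) = -23
T (Jamal): min(-27, 83, 41) = -27
E (Tomas): max(-23, -27) = -23
A (Jamal): min(9, 17, -23) = -23
U (Jamal): min(9, -88) = -88
V (Jamal): min(-66, -12, 92) = -66
W (Jamal): min(-26, 80, 24, 82) = -26
F (Tomas): max(-88, -66, -26) = -26
X (Jamal): min(-6, -60) = -60
Y (Jamal): min(-92, 50, 98) = -92
Z (Jamal): min(-52, 21) = -52
G (Tomas): max(-60, -92, -52) = -52
AA (Jamal): min(-62, -73, 83, 43) = -73
AB (Jamal): min(-74, 84, 32) = -74
AC (Jamal): min(75, 35, 90) = 35
AD (Jamal): min(-72, -51, 0) = -72
H (Tomas): max(-73, -74, 35, -72) = 35
AE (Jamal): min(87, -65) = -65
AF (Jamal): min(-73, -13) = -73
AG (Jamal): min(-99, -93, 50) = -99
J (Tomas): max(-65, -73, -99) = -65
B (Jamal): min(-26, -52, 35, -65) = -65
R0 (Tomas): max(-23, -65) = -23
At R0, Tomas picks A (highest: -23).
At A, Jamal picks E (lowest: -23).
At E, Tomas picks S (highest: -23).
At S, Jamal picks L21 (lowest: -23).
Terminal value -23.

R0 -> A -> E -> S -> L21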